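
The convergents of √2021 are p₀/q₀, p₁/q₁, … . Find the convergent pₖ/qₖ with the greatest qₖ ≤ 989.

43472/967

√2021 = [44; 1, 21, 2, 21, 1, 88, …] (period length 6).
Convergents:
  p_0/q_0 = 44/1
  p_1/q_1 = 45/1
  p_2/q_2 = 989/22
  p_3/q_3 = 2023/45
  p_4/q_4 = 43472/967
  p_5/q_5 = 45495/1012
q_4 = 967 ≤ 989 < 1012 = q_5, so the answer is 43472/967.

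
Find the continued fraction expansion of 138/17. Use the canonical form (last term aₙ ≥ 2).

[8; 8, 2]

138 = 8×17 + 2
17 = 8×2 + 1
2 = 2×1 + 0  (stop)
So 138/17 = [8; 8, 2].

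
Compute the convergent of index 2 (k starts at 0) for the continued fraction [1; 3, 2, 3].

9/7

Using pₖ = aₖpₖ₋₁ + pₖ₋₂, qₖ = aₖqₖ₋₁ + qₖ₋₂ (with p₋₁=1, p₋₂=0, q₋₁=0, q₋₂=1):
  k=0: a=1, p=1, q=1
  k=1: a=3, p=4, q=3
  k=2: a=2, p=9, q=7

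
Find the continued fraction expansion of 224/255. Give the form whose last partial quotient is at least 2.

[0; 1, 7, 4, 2, 3]

224 = 0·255 + 224
255 = 1·224 + 31
224 = 7·31 + 7
31 = 4·7 + 3
7 = 2·3 + 1
3 = 3·1 + 0  (stop)
So 224/255 = [0; 1, 7, 4, 2, 3].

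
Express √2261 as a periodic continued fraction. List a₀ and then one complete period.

a₀ = ⌊√2261⌋ = 47.
With m₀=0, d₀=1 and mₖ₊₁ = dₖaₖ − mₖ, dₖ₊₁ = (n − mₖ₊₁²)/dₖ, aₖ₊₁ = ⌊(a₀+mₖ₊₁)/dₖ₊₁⌋:
  k=1: m=47, d=52, a=1
  k=2: m=5, d=43, a=1
  k=3: m=38, d=19, a=4
  k=4: m=38, d=43, a=1
  k=5: m=5, d=52, a=1
  k=6: m=47, d=1, a=94
d=1 and a=2a₀=94 at k=6, so the next step gives (m, d) = (47, 52) again — its k=1 value — and the period has length 6.

[47; 1, 1, 4, 1, 1, 94]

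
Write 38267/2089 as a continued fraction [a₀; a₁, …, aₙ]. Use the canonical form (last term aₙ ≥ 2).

38267 = 18·2089 + 665
2089 = 3·665 + 94
665 = 7·94 + 7
94 = 13·7 + 3
7 = 2·3 + 1
3 = 3·1 + 0  (stop)
So 38267/2089 = [18; 3, 7, 13, 2, 3].

[18; 3, 7, 13, 2, 3]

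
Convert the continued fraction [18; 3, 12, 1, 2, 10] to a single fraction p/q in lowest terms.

Fold from the inside: start with 10/1.
  2 + 1/10 = 21/10
  1 + 10/21 = 31/21
  12 + 21/31 = 393/31
  3 + 31/393 = 1210/393
  18 + 393/1210 = 22173/1210

22173/1210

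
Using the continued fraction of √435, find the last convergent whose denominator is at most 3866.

42631/2044

√435 = [20; 1, 5, 1, 40, …] (period length 4).
Convergents:
  p_0/q_0 = 20/1
  p_1/q_1 = 21/1
  p_2/q_2 = 125/6
  p_3/q_3 = 146/7
  p_4/q_4 = 5965/286
  p_5/q_5 = 6111/293
  p_6/q_6 = 36520/1751
  p_7/q_7 = 42631/2044
  p_8/q_8 = 1741760/83511
q_7 = 2044 ≤ 3866 < 83511 = q_8, so the answer is 42631/2044.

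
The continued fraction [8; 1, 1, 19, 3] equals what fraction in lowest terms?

1013/119

Using pₖ = aₖpₖ₋₁ + pₖ₋₂ and qₖ = aₖqₖ₋₁ + qₖ₋₂:
  k=0: a=8, p=8, q=1
  k=1: a=1, p=9, q=1
  k=2: a=1, p=17, q=2
  k=3: a=19, p=332, q=39
  k=4: a=3, p=1013, q=119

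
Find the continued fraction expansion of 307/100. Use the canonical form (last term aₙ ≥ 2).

[3; 14, 3, 2]

307 = 3×100 + 7
100 = 14×7 + 2
7 = 3×2 + 1
2 = 2×1 + 0  (stop)
So 307/100 = [3; 14, 3, 2].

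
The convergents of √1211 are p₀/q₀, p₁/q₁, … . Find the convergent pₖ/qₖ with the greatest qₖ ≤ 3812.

√1211 = [34; 1, 3, 1, 68, …] (period length 4).
Convergents:
  p_0/q_0 = 34/1
  p_1/q_1 = 35/1
  p_2/q_2 = 139/4
  p_3/q_3 = 174/5
  p_4/q_4 = 11971/344
  p_5/q_5 = 12145/349
  p_6/q_6 = 48406/1391
  p_7/q_7 = 60551/1740
  p_8/q_8 = 4165874/119711
q_7 = 1740 ≤ 3812 < 119711 = q_8, so the answer is 60551/1740.

60551/1740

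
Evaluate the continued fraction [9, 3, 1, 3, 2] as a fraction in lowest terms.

315/34

Using pₖ = aₖpₖ₋₁ + pₖ₋₂ and qₖ = aₖqₖ₋₁ + qₖ₋₂:
  k=0: a=9, p=9, q=1
  k=1: a=3, p=28, q=3
  k=2: a=1, p=37, q=4
  k=3: a=3, p=139, q=15
  k=4: a=2, p=315, q=34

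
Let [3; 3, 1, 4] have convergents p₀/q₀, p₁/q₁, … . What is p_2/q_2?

Using pₖ = aₖpₖ₋₁ + pₖ₋₂, qₖ = aₖqₖ₋₁ + qₖ₋₂ (with p₋₁=1, p₋₂=0, q₋₁=0, q₋₂=1):
  k=0: a=3, p=3, q=1
  k=1: a=3, p=10, q=3
  k=2: a=1, p=13, q=4

13/4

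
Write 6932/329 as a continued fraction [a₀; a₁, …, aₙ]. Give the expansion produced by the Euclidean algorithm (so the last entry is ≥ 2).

6932 = 21·329 + 23
329 = 14·23 + 7
23 = 3·7 + 2
7 = 3·2 + 1
2 = 2·1 + 0  (stop)
So 6932/329 = [21; 14, 3, 3, 2].

[21; 14, 3, 3, 2]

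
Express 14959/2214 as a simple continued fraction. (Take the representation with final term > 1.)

[6; 1, 3, 9, 3, 2, 2, 3]

14959 = 6·2214 + 1675
2214 = 1·1675 + 539
1675 = 3·539 + 58
539 = 9·58 + 17
58 = 3·17 + 7
17 = 2·7 + 3
7 = 2·3 + 1
3 = 3·1 + 0  (stop)
So 14959/2214 = [6; 1, 3, 9, 3, 2, 2, 3].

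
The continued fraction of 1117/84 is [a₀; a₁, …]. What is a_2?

1117 = 13·84 + 25   →  a_0 = 13
84 = 3·25 + 9   →  a_1 = 3
25 = 2·9 + 7   →  a_2 = 2

2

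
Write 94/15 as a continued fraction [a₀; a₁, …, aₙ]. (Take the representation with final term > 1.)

94 = 6·15 + 4
15 = 3·4 + 3
4 = 1·3 + 1
3 = 3·1 + 0  (stop)
So 94/15 = [6; 3, 1, 3].

[6; 3, 1, 3]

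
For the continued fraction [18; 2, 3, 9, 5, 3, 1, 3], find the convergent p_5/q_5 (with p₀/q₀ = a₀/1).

Using pₖ = aₖpₖ₋₁ + pₖ₋₂, qₖ = aₖqₖ₋₁ + qₖ₋₂ (with p₋₁=1, p₋₂=0, q₋₁=0, q₋₂=1):
  k=0: a=18, p=18, q=1
  k=1: a=2, p=37, q=2
  k=2: a=3, p=129, q=7
  k=3: a=9, p=1198, q=65
  k=4: a=5, p=6119, q=332
  k=5: a=3, p=19555, q=1061

19555/1061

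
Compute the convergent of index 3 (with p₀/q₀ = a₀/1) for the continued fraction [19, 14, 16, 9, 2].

38886/2039

Using pₖ = aₖpₖ₋₁ + pₖ₋₂, qₖ = aₖqₖ₋₁ + qₖ₋₂ (with p₋₁=1, p₋₂=0, q₋₁=0, q₋₂=1):
  k=0: a=19, p=19, q=1
  k=1: a=14, p=267, q=14
  k=2: a=16, p=4291, q=225
  k=3: a=9, p=38886, q=2039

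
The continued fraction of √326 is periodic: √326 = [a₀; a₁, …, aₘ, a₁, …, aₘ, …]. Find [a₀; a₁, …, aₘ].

a₀ = ⌊√326⌋ = 18.
With m₀=0, d₀=1 and mₖ₊₁ = dₖaₖ − mₖ, dₖ₊₁ = (n − mₖ₊₁²)/dₖ, aₖ₊₁ = ⌊(a₀+mₖ₊₁)/dₖ₊₁⌋:
  k=1: m=18, d=2, a=18
  k=2: m=18, d=1, a=36
d=1 and a=2a₀=36 at k=2, so the next step gives (m, d) = (18, 2) again — its k=1 value — and the period has length 2.

[18; 18, 36]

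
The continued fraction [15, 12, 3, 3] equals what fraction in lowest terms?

Using pₖ = aₖpₖ₋₁ + pₖ₋₂ and qₖ = aₖqₖ₋₁ + qₖ₋₂:
  k=0: a=15, p=15, q=1
  k=1: a=12, p=181, q=12
  k=2: a=3, p=558, q=37
  k=3: a=3, p=1855, q=123

1855/123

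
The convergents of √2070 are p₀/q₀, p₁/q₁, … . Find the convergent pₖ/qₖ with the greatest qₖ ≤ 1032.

√2070 = [45; 2, 90, …] (period length 2).
Convergents:
  p_0/q_0 = 45/1
  p_1/q_1 = 91/2
  p_2/q_2 = 8235/181
  p_3/q_3 = 16561/364
  p_4/q_4 = 1498725/32941
q_3 = 364 ≤ 1032 < 32941 = q_4, so the answer is 16561/364.

16561/364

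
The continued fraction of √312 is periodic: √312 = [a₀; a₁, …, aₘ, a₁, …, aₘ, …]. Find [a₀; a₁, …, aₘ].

[17; 1, 1, 1, 34]

a₀ = ⌊√312⌋ = 17.
With m₀=0, d₀=1 and mₖ₊₁ = dₖaₖ − mₖ, dₖ₊₁ = (n − mₖ₊₁²)/dₖ, aₖ₊₁ = ⌊(a₀+mₖ₊₁)/dₖ₊₁⌋:
  k=1: m=17, d=23, a=1
  k=2: m=6, d=12, a=1
  k=3: m=6, d=23, a=1
  k=4: m=17, d=1, a=34
d=1 and a=2a₀=34 at k=4, so the next step gives (m, d) = (17, 23) again — its k=1 value — and the period has length 4.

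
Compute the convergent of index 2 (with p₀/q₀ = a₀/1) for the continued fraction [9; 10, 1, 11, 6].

100/11

Using pₖ = aₖpₖ₋₁ + pₖ₋₂, qₖ = aₖqₖ₋₁ + qₖ₋₂ (with p₋₁=1, p₋₂=0, q₋₁=0, q₋₂=1):
  k=0: a=9, p=9, q=1
  k=1: a=10, p=91, q=10
  k=2: a=1, p=100, q=11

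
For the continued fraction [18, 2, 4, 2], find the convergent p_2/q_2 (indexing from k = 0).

166/9

Using pₖ = aₖpₖ₋₁ + pₖ₋₂, qₖ = aₖqₖ₋₁ + qₖ₋₂ (with p₋₁=1, p₋₂=0, q₋₁=0, q₋₂=1):
  k=0: a=18, p=18, q=1
  k=1: a=2, p=37, q=2
  k=2: a=4, p=166, q=9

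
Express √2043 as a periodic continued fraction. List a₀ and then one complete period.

[45; 5, 90]

a₀ = ⌊√2043⌋ = 45.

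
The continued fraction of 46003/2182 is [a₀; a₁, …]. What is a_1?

46003 = 21·2182 + 181   →  a_0 = 21
2182 = 12·181 + 10   →  a_1 = 12

12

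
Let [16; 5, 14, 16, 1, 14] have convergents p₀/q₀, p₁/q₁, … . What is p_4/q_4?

19631/1212

Using pₖ = aₖpₖ₋₁ + pₖ₋₂, qₖ = aₖqₖ₋₁ + qₖ₋₂ (with p₋₁=1, p₋₂=0, q₋₁=0, q₋₂=1):
  k=0: a=16, p=16, q=1
  k=1: a=5, p=81, q=5
  k=2: a=14, p=1150, q=71
  k=3: a=16, p=18481, q=1141
  k=4: a=1, p=19631, q=1212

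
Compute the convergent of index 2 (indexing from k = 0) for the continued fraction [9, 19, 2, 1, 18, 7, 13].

353/39

Using pₖ = aₖpₖ₋₁ + pₖ₋₂, qₖ = aₖqₖ₋₁ + qₖ₋₂ (with p₋₁=1, p₋₂=0, q₋₁=0, q₋₂=1):
  k=0: a=9, p=9, q=1
  k=1: a=19, p=172, q=19
  k=2: a=2, p=353, q=39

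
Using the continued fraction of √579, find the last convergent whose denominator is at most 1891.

18504/769

√579 = [24; 16, 48, …] (period length 2).
Convergents:
  p_0/q_0 = 24/1
  p_1/q_1 = 385/16
  p_2/q_2 = 18504/769
  p_3/q_3 = 296449/12320
q_2 = 769 ≤ 1891 < 12320 = q_3, so the answer is 18504/769.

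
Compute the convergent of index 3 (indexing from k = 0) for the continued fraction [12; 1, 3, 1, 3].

Using pₖ = aₖpₖ₋₁ + pₖ₋₂, qₖ = aₖqₖ₋₁ + qₖ₋₂ (with p₋₁=1, p₋₂=0, q₋₁=0, q₋₂=1):
  k=0: a=12, p=12, q=1
  k=1: a=1, p=13, q=1
  k=2: a=3, p=51, q=4
  k=3: a=1, p=64, q=5

64/5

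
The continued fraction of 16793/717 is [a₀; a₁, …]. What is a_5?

16793 = 23·717 + 302   →  a_0 = 23
717 = 2·302 + 113   →  a_1 = 2
302 = 2·113 + 76   →  a_2 = 2
113 = 1·76 + 37   →  a_3 = 1
76 = 2·37 + 2   →  a_4 = 2
37 = 18·2 + 1   →  a_5 = 18

18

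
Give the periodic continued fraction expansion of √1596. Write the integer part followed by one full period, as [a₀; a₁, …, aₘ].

a₀ = ⌊√1596⌋ = 39.
With m₀=0, d₀=1 and mₖ₊₁ = dₖaₖ − mₖ, dₖ₊₁ = (n − mₖ₊₁²)/dₖ, aₖ₊₁ = ⌊(a₀+mₖ₊₁)/dₖ₊₁⌋:
  k=1: m=39, d=75, a=1
  k=2: m=36, d=4, a=18
  k=3: m=36, d=75, a=1
  k=4: m=39, d=1, a=78
d=1 and a=2a₀=78 at k=4, so the next step gives (m, d) = (39, 75) again — its k=1 value — and the period has length 4.

[39; 1, 18, 1, 78]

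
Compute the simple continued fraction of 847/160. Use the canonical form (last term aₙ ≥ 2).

847 = 5*160 + 47
160 = 3*47 + 19
47 = 2*19 + 9
19 = 2*9 + 1
9 = 9*1 + 0  (stop)
So 847/160 = [5; 3, 2, 2, 9].

[5; 3, 2, 2, 9]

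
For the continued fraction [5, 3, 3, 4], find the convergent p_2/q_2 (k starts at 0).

53/10

Using pₖ = aₖpₖ₋₁ + pₖ₋₂, qₖ = aₖqₖ₋₁ + qₖ₋₂ (with p₋₁=1, p₋₂=0, q₋₁=0, q₋₂=1):
  k=0: a=5, p=5, q=1
  k=1: a=3, p=16, q=3
  k=2: a=3, p=53, q=10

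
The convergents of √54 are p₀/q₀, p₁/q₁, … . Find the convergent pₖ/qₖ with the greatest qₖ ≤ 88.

√54 = [7; 2, 1, 6, 1, 2, 14, …] (period length 6).
Convergents:
  p_0/q_0 = 7/1
  p_1/q_1 = 15/2
  p_2/q_2 = 22/3
  p_3/q_3 = 147/20
  p_4/q_4 = 169/23
  p_5/q_5 = 485/66
  p_6/q_6 = 6959/947
q_5 = 66 ≤ 88 < 947 = q_6, so the answer is 485/66.

485/66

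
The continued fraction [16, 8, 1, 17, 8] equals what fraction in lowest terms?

Using pₖ = aₖpₖ₋₁ + pₖ₋₂ and qₖ = aₖqₖ₋₁ + qₖ₋₂:
  k=0: a=16, p=16, q=1
  k=1: a=8, p=129, q=8
  k=2: a=1, p=145, q=9
  k=3: a=17, p=2594, q=161
  k=4: a=8, p=20897, q=1297

20897/1297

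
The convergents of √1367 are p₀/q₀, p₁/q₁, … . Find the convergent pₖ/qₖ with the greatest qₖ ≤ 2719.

99827/2700

√1367 = [36; 1, 35, 1, 72, …] (period length 4).
Convergents:
  p_0/q_0 = 36/1
  p_1/q_1 = 37/1
  p_2/q_2 = 1331/36
  p_3/q_3 = 1368/37
  p_4/q_4 = 99827/2700
  p_5/q_5 = 101195/2737
q_4 = 2700 ≤ 2719 < 2737 = q_5, so the answer is 99827/2700.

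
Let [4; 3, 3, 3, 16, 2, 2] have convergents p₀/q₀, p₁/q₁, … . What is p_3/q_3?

142/33

Using pₖ = aₖpₖ₋₁ + pₖ₋₂, qₖ = aₖqₖ₋₁ + qₖ₋₂ (with p₋₁=1, p₋₂=0, q₋₁=0, q₋₂=1):
  k=0: a=4, p=4, q=1
  k=1: a=3, p=13, q=3
  k=2: a=3, p=43, q=10
  k=3: a=3, p=142, q=33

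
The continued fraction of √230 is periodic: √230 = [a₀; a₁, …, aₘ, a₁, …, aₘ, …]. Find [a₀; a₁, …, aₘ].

[15; 6, 30]

a₀ = ⌊√230⌋ = 15.
With m₀=0, d₀=1 and mₖ₊₁ = dₖaₖ − mₖ, dₖ₊₁ = (n − mₖ₊₁²)/dₖ, aₖ₊₁ = ⌊(a₀+mₖ₊₁)/dₖ₊₁⌋:
  k=1: m=15, d=5, a=6
  k=2: m=15, d=1, a=30
d=1 and a=2a₀=30 at k=2, so the next step gives (m, d) = (15, 5) again — its k=1 value — and the period has length 2.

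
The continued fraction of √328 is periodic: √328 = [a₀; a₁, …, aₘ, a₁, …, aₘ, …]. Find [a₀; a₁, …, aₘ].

a₀ = ⌊√328⌋ = 18.

[18; 9, 36]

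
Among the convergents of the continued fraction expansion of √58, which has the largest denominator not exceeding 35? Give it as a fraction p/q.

√58 = [7; 1, 1, 1, 1, 1, 1, 14, …] (period length 7).
Convergents:
  p_0/q_0 = 7/1
  p_1/q_1 = 8/1
  p_2/q_2 = 15/2
  p_3/q_3 = 23/3
  p_4/q_4 = 38/5
  p_5/q_5 = 61/8
  p_6/q_6 = 99/13
  p_7/q_7 = 1447/190
q_6 = 13 ≤ 35 < 190 = q_7, so the answer is 99/13.

99/13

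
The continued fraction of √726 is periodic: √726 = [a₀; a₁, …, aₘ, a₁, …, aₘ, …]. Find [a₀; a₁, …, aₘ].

a₀ = ⌊√726⌋ = 26.
With m₀=0, d₀=1 and mₖ₊₁ = dₖaₖ − mₖ, dₖ₊₁ = (n − mₖ₊₁²)/dₖ, aₖ₊₁ = ⌊(a₀+mₖ₊₁)/dₖ₊₁⌋:
  k=1: m=26, d=50, a=1
  k=2: m=24, d=3, a=16
  k=3: m=24, d=50, a=1
  k=4: m=26, d=1, a=52
d=1 and a=2a₀=52 at k=4, so the next step gives (m, d) = (26, 50) again — its k=1 value — and the period has length 4.

[26; 1, 16, 1, 52]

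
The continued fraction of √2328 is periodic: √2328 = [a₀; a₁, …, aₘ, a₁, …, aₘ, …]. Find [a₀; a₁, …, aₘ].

[48; 4, 96]

a₀ = ⌊√2328⌋ = 48.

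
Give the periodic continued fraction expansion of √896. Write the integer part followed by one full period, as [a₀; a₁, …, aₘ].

[29; 1, 13, 1, 58]

a₀ = ⌊√896⌋ = 29.
With m₀=0, d₀=1 and mₖ₊₁ = dₖaₖ − mₖ, dₖ₊₁ = (n − mₖ₊₁²)/dₖ, aₖ₊₁ = ⌊(a₀+mₖ₊₁)/dₖ₊₁⌋:
  k=1: m=29, d=55, a=1
  k=2: m=26, d=4, a=13
  k=3: m=26, d=55, a=1
  k=4: m=29, d=1, a=58
d=1 and a=2a₀=58 at k=4, so the next step gives (m, d) = (29, 55) again — its k=1 value — and the period has length 4.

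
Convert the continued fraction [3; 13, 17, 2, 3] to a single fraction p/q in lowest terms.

4901/1593

Using pₖ = aₖpₖ₋₁ + pₖ₋₂ and qₖ = aₖqₖ₋₁ + qₖ₋₂:
  k=0: a=3, p=3, q=1
  k=1: a=13, p=40, q=13
  k=2: a=17, p=683, q=222
  k=3: a=2, p=1406, q=457
  k=4: a=3, p=4901, q=1593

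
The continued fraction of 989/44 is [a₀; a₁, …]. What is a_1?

2

989 = 22·44 + 21   →  a_0 = 22
44 = 2·21 + 2   →  a_1 = 2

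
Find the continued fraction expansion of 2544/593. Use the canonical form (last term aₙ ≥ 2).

[4; 3, 2, 4, 3, 1, 1, 2]

2544 = 4*593 + 172
593 = 3*172 + 77
172 = 2*77 + 18
77 = 4*18 + 5
18 = 3*5 + 3
5 = 1*3 + 2
3 = 1*2 + 1
2 = 2*1 + 0  (stop)
So 2544/593 = [4; 3, 2, 4, 3, 1, 1, 2].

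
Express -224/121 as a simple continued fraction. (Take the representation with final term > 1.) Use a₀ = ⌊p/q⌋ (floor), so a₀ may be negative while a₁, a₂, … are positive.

[-2; 6, 1, 2, 1, 1, 2]

-224 = -2*121 + 18
121 = 6*18 + 13
18 = 1*13 + 5
13 = 2*5 + 3
5 = 1*3 + 2
3 = 1*2 + 1
2 = 2*1 + 0  (stop)
So -224/121 = [-2; 6, 1, 2, 1, 1, 2].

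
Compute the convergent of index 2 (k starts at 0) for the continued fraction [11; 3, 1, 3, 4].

45/4

Using pₖ = aₖpₖ₋₁ + pₖ₋₂, qₖ = aₖqₖ₋₁ + qₖ₋₂ (with p₋₁=1, p₋₂=0, q₋₁=0, q₋₂=1):
  k=0: a=11, p=11, q=1
  k=1: a=3, p=34, q=3
  k=2: a=1, p=45, q=4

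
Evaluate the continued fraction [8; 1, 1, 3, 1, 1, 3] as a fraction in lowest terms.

488/57

Using pₖ = aₖpₖ₋₁ + pₖ₋₂ and qₖ = aₖqₖ₋₁ + qₖ₋₂:
  k=0: a=8, p=8, q=1
  k=1: a=1, p=9, q=1
  k=2: a=1, p=17, q=2
  k=3: a=3, p=60, q=7
  k=4: a=1, p=77, q=9
  k=5: a=1, p=137, q=16
  k=6: a=3, p=488, q=57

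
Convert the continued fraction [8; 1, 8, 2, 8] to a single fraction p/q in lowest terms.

1432/161

Fold from the inside: start with 8/1.
  2 + 1/8 = 17/8
  8 + 8/17 = 144/17
  1 + 17/144 = 161/144
  8 + 144/161 = 1432/161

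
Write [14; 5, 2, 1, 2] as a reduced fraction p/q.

Fold from the inside: start with 2/1.
  1 + 1/2 = 3/2
  2 + 2/3 = 8/3
  5 + 3/8 = 43/8
  14 + 8/43 = 610/43

610/43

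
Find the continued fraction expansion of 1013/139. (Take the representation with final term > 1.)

1013 = 7·139 + 40
139 = 3·40 + 19
40 = 2·19 + 2
19 = 9·2 + 1
2 = 2·1 + 0  (stop)
So 1013/139 = [7; 3, 2, 9, 2].

[7; 3, 2, 9, 2]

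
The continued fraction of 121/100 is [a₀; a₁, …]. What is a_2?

1

121 = 1·100 + 21   →  a_0 = 1
100 = 4·21 + 16   →  a_1 = 4
21 = 1·16 + 5   →  a_2 = 1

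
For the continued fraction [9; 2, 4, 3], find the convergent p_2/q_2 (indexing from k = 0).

85/9

Using pₖ = aₖpₖ₋₁ + pₖ₋₂, qₖ = aₖqₖ₋₁ + qₖ₋₂ (with p₋₁=1, p₋₂=0, q₋₁=0, q₋₂=1):
  k=0: a=9, p=9, q=1
  k=1: a=2, p=19, q=2
  k=2: a=4, p=85, q=9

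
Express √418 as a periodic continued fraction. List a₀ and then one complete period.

[20; 2, 4, 20, 4, 2, 40]

a₀ = ⌊√418⌋ = 20.
With m₀=0, d₀=1 and mₖ₊₁ = dₖaₖ − mₖ, dₖ₊₁ = (n − mₖ₊₁²)/dₖ, aₖ₊₁ = ⌊(a₀+mₖ₊₁)/dₖ₊₁⌋:
  k=1: m=20, d=18, a=2
  k=2: m=16, d=9, a=4
  k=3: m=20, d=2, a=20
  k=4: m=20, d=9, a=4
  k=5: m=16, d=18, a=2
  k=6: m=20, d=1, a=40
d=1 and a=2a₀=40 at k=6, so the next step gives (m, d) = (20, 18) again — its k=1 value — and the period has length 6.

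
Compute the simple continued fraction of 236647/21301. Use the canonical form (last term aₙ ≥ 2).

236647 = 11·21301 + 2336
21301 = 9·2336 + 277
2336 = 8·277 + 120
277 = 2·120 + 37
120 = 3·37 + 9
37 = 4·9 + 1
9 = 9·1 + 0  (stop)
So 236647/21301 = [11; 9, 8, 2, 3, 4, 9].

[11; 9, 8, 2, 3, 4, 9]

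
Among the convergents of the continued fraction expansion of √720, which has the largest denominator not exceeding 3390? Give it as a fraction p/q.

√720 = [26; 1, 4, 1, 52, …] (period length 4).
Convergents:
  p_0/q_0 = 26/1
  p_1/q_1 = 27/1
  p_2/q_2 = 134/5
  p_3/q_3 = 161/6
  p_4/q_4 = 8506/317
  p_5/q_5 = 8667/323
  p_6/q_6 = 43174/1609
  p_7/q_7 = 51841/1932
  p_8/q_8 = 2738906/102073
q_7 = 1932 ≤ 3390 < 102073 = q_8, so the answer is 51841/1932.

51841/1932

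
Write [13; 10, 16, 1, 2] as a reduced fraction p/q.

Using pₖ = aₖpₖ₋₁ + pₖ₋₂ and qₖ = aₖqₖ₋₁ + qₖ₋₂:
  k=0: a=13, p=13, q=1
  k=1: a=10, p=131, q=10
  k=2: a=16, p=2109, q=161
  k=3: a=1, p=2240, q=171
  k=4: a=2, p=6589, q=503

6589/503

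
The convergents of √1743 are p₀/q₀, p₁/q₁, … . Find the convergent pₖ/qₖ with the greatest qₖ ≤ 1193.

41791/1001

√1743 = [41; 1, 2, 1, 82, …] (period length 4).
Convergents:
  p_0/q_0 = 41/1
  p_1/q_1 = 42/1
  p_2/q_2 = 125/3
  p_3/q_3 = 167/4
  p_4/q_4 = 13819/331
  p_5/q_5 = 13986/335
  p_6/q_6 = 41791/1001
  p_7/q_7 = 55777/1336
q_6 = 1001 ≤ 1193 < 1336 = q_7, so the answer is 41791/1001.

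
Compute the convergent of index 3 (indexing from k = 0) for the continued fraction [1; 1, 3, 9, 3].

65/37

Using pₖ = aₖpₖ₋₁ + pₖ₋₂, qₖ = aₖqₖ₋₁ + qₖ₋₂ (with p₋₁=1, p₋₂=0, q₋₁=0, q₋₂=1):
  k=0: a=1, p=1, q=1
  k=1: a=1, p=2, q=1
  k=2: a=3, p=7, q=4
  k=3: a=9, p=65, q=37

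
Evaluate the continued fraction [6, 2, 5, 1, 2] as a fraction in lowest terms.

Using pₖ = aₖpₖ₋₁ + pₖ₋₂ and qₖ = aₖqₖ₋₁ + qₖ₋₂:
  k=0: a=6, p=6, q=1
  k=1: a=2, p=13, q=2
  k=2: a=5, p=71, q=11
  k=3: a=1, p=84, q=13
  k=4: a=2, p=239, q=37

239/37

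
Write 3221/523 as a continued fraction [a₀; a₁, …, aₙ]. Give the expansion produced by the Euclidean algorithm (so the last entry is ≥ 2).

3221 = 6×523 + 83
523 = 6×83 + 25
83 = 3×25 + 8
25 = 3×8 + 1
8 = 8×1 + 0  (stop)
So 3221/523 = [6; 6, 3, 3, 8].

[6; 6, 3, 3, 8]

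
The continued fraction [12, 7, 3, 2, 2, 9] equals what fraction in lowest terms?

Using pₖ = aₖpₖ₋₁ + pₖ₋₂ and qₖ = aₖqₖ₋₁ + qₖ₋₂:
  k=0: a=12, p=12, q=1
  k=1: a=7, p=85, q=7
  k=2: a=3, p=267, q=22
  k=3: a=2, p=619, q=51
  k=4: a=2, p=1505, q=124
  k=5: a=9, p=14164, q=1167

14164/1167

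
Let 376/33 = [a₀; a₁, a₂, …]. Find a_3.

1

376 = 11·33 + 13   →  a_0 = 11
33 = 2·13 + 7   →  a_1 = 2
13 = 1·7 + 6   →  a_2 = 1
7 = 1·6 + 1   →  a_3 = 1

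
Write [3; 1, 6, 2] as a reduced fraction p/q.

Using pₖ = aₖpₖ₋₁ + pₖ₋₂ and qₖ = aₖqₖ₋₁ + qₖ₋₂:
  k=0: a=3, p=3, q=1
  k=1: a=1, p=4, q=1
  k=2: a=6, p=27, q=7
  k=3: a=2, p=58, q=15

58/15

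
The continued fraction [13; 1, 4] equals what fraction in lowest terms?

Using pₖ = aₖpₖ₋₁ + pₖ₋₂ and qₖ = aₖqₖ₋₁ + qₖ₋₂:
  k=0: a=13, p=13, q=1
  k=1: a=1, p=14, q=1
  k=2: a=4, p=69, q=5

69/5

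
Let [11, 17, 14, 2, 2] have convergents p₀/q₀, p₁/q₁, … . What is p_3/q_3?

Using pₖ = aₖpₖ₋₁ + pₖ₋₂, qₖ = aₖqₖ₋₁ + qₖ₋₂ (with p₋₁=1, p₋₂=0, q₋₁=0, q₋₂=1):
  k=0: a=11, p=11, q=1
  k=1: a=17, p=188, q=17
  k=2: a=14, p=2643, q=239
  k=3: a=2, p=5474, q=495

5474/495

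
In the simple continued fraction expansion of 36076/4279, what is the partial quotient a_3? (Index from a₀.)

36076 = 8·4279 + 1844   →  a_0 = 8
4279 = 2·1844 + 591   →  a_1 = 2
1844 = 3·591 + 71   →  a_2 = 3
591 = 8·71 + 23   →  a_3 = 8

8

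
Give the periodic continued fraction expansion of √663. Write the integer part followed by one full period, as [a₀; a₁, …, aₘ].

a₀ = ⌊√663⌋ = 25.
With m₀=0, d₀=1 and mₖ₊₁ = dₖaₖ − mₖ, dₖ₊₁ = (n − mₖ₊₁²)/dₖ, aₖ₊₁ = ⌊(a₀+mₖ₊₁)/dₖ₊₁⌋:
  k=1: m=25, d=38, a=1
  k=2: m=13, d=13, a=2
  k=3: m=13, d=38, a=1
  k=4: m=25, d=1, a=50
d=1 and a=2a₀=50 at k=4, so the next step gives (m, d) = (25, 38) again — its k=1 value — and the period has length 4.

[25; 1, 2, 1, 50]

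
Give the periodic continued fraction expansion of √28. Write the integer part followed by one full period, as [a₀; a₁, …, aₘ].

[5; 3, 2, 3, 10]

a₀ = ⌊√28⌋ = 5.
With m₀=0, d₀=1 and mₖ₊₁ = dₖaₖ − mₖ, dₖ₊₁ = (n − mₖ₊₁²)/dₖ, aₖ₊₁ = ⌊(a₀+mₖ₊₁)/dₖ₊₁⌋:
  k=1: m=5, d=3, a=3
  k=2: m=4, d=4, a=2
  k=3: m=4, d=3, a=3
  k=4: m=5, d=1, a=10
d=1 and a=2a₀=10 at k=4, so the next step gives (m, d) = (5, 3) again — its k=1 value — and the period has length 4.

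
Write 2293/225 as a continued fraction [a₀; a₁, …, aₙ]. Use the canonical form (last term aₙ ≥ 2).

[10; 5, 4, 3, 3]

2293 = 10·225 + 43
225 = 5·43 + 10
43 = 4·10 + 3
10 = 3·3 + 1
3 = 3·1 + 0  (stop)
So 2293/225 = [10; 5, 4, 3, 3].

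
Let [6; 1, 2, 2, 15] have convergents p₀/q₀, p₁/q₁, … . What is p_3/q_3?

47/7

Using pₖ = aₖpₖ₋₁ + pₖ₋₂, qₖ = aₖqₖ₋₁ + qₖ₋₂ (with p₋₁=1, p₋₂=0, q₋₁=0, q₋₂=1):
  k=0: a=6, p=6, q=1
  k=1: a=1, p=7, q=1
  k=2: a=2, p=20, q=3
  k=3: a=2, p=47, q=7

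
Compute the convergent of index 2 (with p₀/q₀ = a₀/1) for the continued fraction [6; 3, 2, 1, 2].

Using pₖ = aₖpₖ₋₁ + pₖ₋₂, qₖ = aₖqₖ₋₁ + qₖ₋₂ (with p₋₁=1, p₋₂=0, q₋₁=0, q₋₂=1):
  k=0: a=6, p=6, q=1
  k=1: a=3, p=19, q=3
  k=2: a=2, p=44, q=7

44/7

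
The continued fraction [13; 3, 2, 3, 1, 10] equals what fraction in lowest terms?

4439/334

Using pₖ = aₖpₖ₋₁ + pₖ₋₂ and qₖ = aₖqₖ₋₁ + qₖ₋₂:
  k=0: a=13, p=13, q=1
  k=1: a=3, p=40, q=3
  k=2: a=2, p=93, q=7
  k=3: a=3, p=319, q=24
  k=4: a=1, p=412, q=31
  k=5: a=10, p=4439, q=334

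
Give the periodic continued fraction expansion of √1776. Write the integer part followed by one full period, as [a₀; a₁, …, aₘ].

[42; 7, 84]

a₀ = ⌊√1776⌋ = 42.
With m₀=0, d₀=1 and mₖ₊₁ = dₖaₖ − mₖ, dₖ₊₁ = (n − mₖ₊₁²)/dₖ, aₖ₊₁ = ⌊(a₀+mₖ₊₁)/dₖ₊₁⌋:
  k=1: m=42, d=12, a=7
  k=2: m=42, d=1, a=84
d=1 and a=2a₀=84 at k=2, so the next step gives (m, d) = (42, 12) again — its k=1 value — and the period has length 2.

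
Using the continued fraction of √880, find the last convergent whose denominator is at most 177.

√880 = [29; 1, 1, 1, 58, …] (period length 4).
Convergents:
  p_0/q_0 = 29/1
  p_1/q_1 = 30/1
  p_2/q_2 = 59/2
  p_3/q_3 = 89/3
  p_4/q_4 = 5221/176
  p_5/q_5 = 5310/179
q_4 = 176 ≤ 177 < 179 = q_5, so the answer is 5221/176.

5221/176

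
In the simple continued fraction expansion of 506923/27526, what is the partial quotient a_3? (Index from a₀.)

506923 = 18·27526 + 11455   →  a_0 = 18
27526 = 2·11455 + 4616   →  a_1 = 2
11455 = 2·4616 + 2223   →  a_2 = 2
4616 = 2·2223 + 170   →  a_3 = 2

2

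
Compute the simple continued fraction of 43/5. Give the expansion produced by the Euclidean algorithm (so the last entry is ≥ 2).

43 = 8·5 + 3
5 = 1·3 + 2
3 = 1·2 + 1
2 = 2·1 + 0  (stop)
So 43/5 = [8; 1, 1, 2].

[8; 1, 1, 2]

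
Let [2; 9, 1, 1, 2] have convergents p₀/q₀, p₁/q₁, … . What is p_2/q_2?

21/10

Using pₖ = aₖpₖ₋₁ + pₖ₋₂, qₖ = aₖqₖ₋₁ + qₖ₋₂ (with p₋₁=1, p₋₂=0, q₋₁=0, q₋₂=1):
  k=0: a=2, p=2, q=1
  k=1: a=9, p=19, q=9
  k=2: a=1, p=21, q=10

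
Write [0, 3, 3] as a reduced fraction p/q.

3/10

Fold from the inside: start with 3/1.
  3 + 1/3 = 10/3
  0 + 3/10 = 3/10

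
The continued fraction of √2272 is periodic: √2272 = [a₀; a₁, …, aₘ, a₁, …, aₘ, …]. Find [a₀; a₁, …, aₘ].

[47; 1, 1, 1, 94]

a₀ = ⌊√2272⌋ = 47.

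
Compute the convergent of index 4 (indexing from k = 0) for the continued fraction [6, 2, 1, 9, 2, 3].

387/61

Using pₖ = aₖpₖ₋₁ + pₖ₋₂, qₖ = aₖqₖ₋₁ + qₖ₋₂ (with p₋₁=1, p₋₂=0, q₋₁=0, q₋₂=1):
  k=0: a=6, p=6, q=1
  k=1: a=2, p=13, q=2
  k=2: a=1, p=19, q=3
  k=3: a=9, p=184, q=29
  k=4: a=2, p=387, q=61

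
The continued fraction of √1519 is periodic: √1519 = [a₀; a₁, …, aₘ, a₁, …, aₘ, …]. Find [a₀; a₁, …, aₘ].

a₀ = ⌊√1519⌋ = 38.

[38; 1, 37, 1, 76]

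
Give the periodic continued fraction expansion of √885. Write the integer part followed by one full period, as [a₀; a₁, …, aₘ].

[29; 1, 2, 1, 58]

a₀ = ⌊√885⌋ = 29.
With m₀=0, d₀=1 and mₖ₊₁ = dₖaₖ − mₖ, dₖ₊₁ = (n − mₖ₊₁²)/dₖ, aₖ₊₁ = ⌊(a₀+mₖ₊₁)/dₖ₊₁⌋:
  k=1: m=29, d=44, a=1
  k=2: m=15, d=15, a=2
  k=3: m=15, d=44, a=1
  k=4: m=29, d=1, a=58
d=1 and a=2a₀=58 at k=4, so the next step gives (m, d) = (29, 44) again — its k=1 value — and the period has length 4.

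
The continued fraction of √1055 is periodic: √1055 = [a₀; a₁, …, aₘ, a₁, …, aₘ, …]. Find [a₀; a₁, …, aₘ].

a₀ = ⌊√1055⌋ = 32.
With m₀=0, d₀=1 and mₖ₊₁ = dₖaₖ − mₖ, dₖ₊₁ = (n − mₖ₊₁²)/dₖ, aₖ₊₁ = ⌊(a₀+mₖ₊₁)/dₖ₊₁⌋:
  k=1: m=32, d=31, a=2
  k=2: m=30, d=5, a=12
  k=3: m=30, d=31, a=2
  k=4: m=32, d=1, a=64
d=1 and a=2a₀=64 at k=4, so the next step gives (m, d) = (32, 31) again — its k=1 value — and the period has length 4.

[32; 2, 12, 2, 64]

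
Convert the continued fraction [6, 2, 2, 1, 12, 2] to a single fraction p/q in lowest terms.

1189/185

Using pₖ = aₖpₖ₋₁ + pₖ₋₂ and qₖ = aₖqₖ₋₁ + qₖ₋₂:
  k=0: a=6, p=6, q=1
  k=1: a=2, p=13, q=2
  k=2: a=2, p=32, q=5
  k=3: a=1, p=45, q=7
  k=4: a=12, p=572, q=89
  k=5: a=2, p=1189, q=185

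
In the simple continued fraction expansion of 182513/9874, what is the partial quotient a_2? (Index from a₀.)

182513 = 18·9874 + 4781   →  a_0 = 18
9874 = 2·4781 + 312   →  a_1 = 2
4781 = 15·312 + 101   →  a_2 = 15

15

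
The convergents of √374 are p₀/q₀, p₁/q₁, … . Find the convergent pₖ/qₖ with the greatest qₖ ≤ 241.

√374 = [19; 2, 1, 18, 1, 2, 38, …] (period length 6).
Convergents:
  p_0/q_0 = 19/1
  p_1/q_1 = 39/2
  p_2/q_2 = 58/3
  p_3/q_3 = 1083/56
  p_4/q_4 = 1141/59
  p_5/q_5 = 3365/174
  p_6/q_6 = 129011/6671
q_5 = 174 ≤ 241 < 6671 = q_6, so the answer is 3365/174.

3365/174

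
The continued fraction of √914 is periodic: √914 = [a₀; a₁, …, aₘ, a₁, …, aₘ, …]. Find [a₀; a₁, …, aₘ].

[30; 4, 3, 3, 4, 60]

a₀ = ⌊√914⌋ = 30.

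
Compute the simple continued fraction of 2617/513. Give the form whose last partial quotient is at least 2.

[5; 9, 1, 6, 2, 3]

2617 = 5·513 + 52
513 = 9·52 + 45
52 = 1·45 + 7
45 = 6·7 + 3
7 = 2·3 + 1
3 = 3·1 + 0  (stop)
So 2617/513 = [5; 9, 1, 6, 2, 3].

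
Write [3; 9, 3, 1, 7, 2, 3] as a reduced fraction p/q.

Fold from the inside: start with 3/1.
  2 + 1/3 = 7/3
  7 + 3/7 = 52/7
  1 + 7/52 = 59/52
  3 + 52/59 = 229/59
  9 + 59/229 = 2120/229
  3 + 229/2120 = 6589/2120

6589/2120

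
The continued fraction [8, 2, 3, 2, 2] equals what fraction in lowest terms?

329/39

Using pₖ = aₖpₖ₋₁ + pₖ₋₂ and qₖ = aₖqₖ₋₁ + qₖ₋₂:
  k=0: a=8, p=8, q=1
  k=1: a=2, p=17, q=2
  k=2: a=3, p=59, q=7
  k=3: a=2, p=135, q=16
  k=4: a=2, p=329, q=39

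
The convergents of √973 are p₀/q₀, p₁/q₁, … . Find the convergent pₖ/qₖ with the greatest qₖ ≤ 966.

√973 = [31; 5, 5, 2, 8, 2, 5, 5, 62, …] (period length 8).
Convergents:
  p_0/q_0 = 31/1
  p_1/q_1 = 156/5
  p_2/q_2 = 811/26
  p_3/q_3 = 1778/57
  p_4/q_4 = 15035/482
  p_5/q_5 = 31848/1021
q_4 = 482 ≤ 966 < 1021 = q_5, so the answer is 15035/482.

15035/482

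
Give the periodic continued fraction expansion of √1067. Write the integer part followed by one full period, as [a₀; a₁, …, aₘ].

[32; 1, 1, 1, 64]

a₀ = ⌊√1067⌋ = 32.
With m₀=0, d₀=1 and mₖ₊₁ = dₖaₖ − mₖ, dₖ₊₁ = (n − mₖ₊₁²)/dₖ, aₖ₊₁ = ⌊(a₀+mₖ₊₁)/dₖ₊₁⌋:
  k=1: m=32, d=43, a=1
  k=2: m=11, d=22, a=1
  k=3: m=11, d=43, a=1
  k=4: m=32, d=1, a=64
d=1 and a=2a₀=64 at k=4, so the next step gives (m, d) = (32, 43) again — its k=1 value — and the period has length 4.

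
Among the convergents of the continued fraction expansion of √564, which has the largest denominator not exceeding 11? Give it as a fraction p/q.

√564 = [23; 1, 2, 1, 46, …] (period length 4).
Convergents:
  p_0/q_0 = 23/1
  p_1/q_1 = 24/1
  p_2/q_2 = 71/3
  p_3/q_3 = 95/4
  p_4/q_4 = 4441/187
q_3 = 4 ≤ 11 < 187 = q_4, so the answer is 95/4.

95/4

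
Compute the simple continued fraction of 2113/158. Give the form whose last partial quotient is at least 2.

2113 = 13·158 + 59
158 = 2·59 + 40
59 = 1·40 + 19
40 = 2·19 + 2
19 = 9·2 + 1
2 = 2·1 + 0  (stop)
So 2113/158 = [13; 2, 1, 2, 9, 2].

[13; 2, 1, 2, 9, 2]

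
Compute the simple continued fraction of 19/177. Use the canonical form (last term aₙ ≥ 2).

[0; 9, 3, 6]

19 = 0*177 + 19
177 = 9*19 + 6
19 = 3*6 + 1
6 = 6*1 + 0  (stop)
So 19/177 = [0; 9, 3, 6].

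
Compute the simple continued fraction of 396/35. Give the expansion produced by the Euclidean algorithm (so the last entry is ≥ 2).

[11; 3, 5, 2]

396 = 11·35 + 11
35 = 3·11 + 2
11 = 5·2 + 1
2 = 2·1 + 0  (stop)
So 396/35 = [11; 3, 5, 2].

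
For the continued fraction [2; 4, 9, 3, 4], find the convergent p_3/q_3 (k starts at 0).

258/115

Using pₖ = aₖpₖ₋₁ + pₖ₋₂, qₖ = aₖqₖ₋₁ + qₖ₋₂ (with p₋₁=1, p₋₂=0, q₋₁=0, q₋₂=1):
  k=0: a=2, p=2, q=1
  k=1: a=4, p=9, q=4
  k=2: a=9, p=83, q=37
  k=3: a=3, p=258, q=115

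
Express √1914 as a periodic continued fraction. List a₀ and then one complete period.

[43; 1, 2, 1, 86]

a₀ = ⌊√1914⌋ = 43.
With m₀=0, d₀=1 and mₖ₊₁ = dₖaₖ − mₖ, dₖ₊₁ = (n − mₖ₊₁²)/dₖ, aₖ₊₁ = ⌊(a₀+mₖ₊₁)/dₖ₊₁⌋:
  k=1: m=43, d=65, a=1
  k=2: m=22, d=22, a=2
  k=3: m=22, d=65, a=1
  k=4: m=43, d=1, a=86
d=1 and a=2a₀=86 at k=4, so the next step gives (m, d) = (43, 65) again — its k=1 value — and the period has length 4.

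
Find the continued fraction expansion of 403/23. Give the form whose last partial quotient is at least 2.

403 = 17*23 + 12
23 = 1*12 + 11
12 = 1*11 + 1
11 = 11*1 + 0  (stop)
So 403/23 = [17; 1, 1, 11].

[17; 1, 1, 11]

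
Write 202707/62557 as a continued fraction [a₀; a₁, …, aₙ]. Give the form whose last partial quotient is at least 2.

[3; 4, 6, 4, 3, 12, 15]

202707 = 3*62557 + 15036
62557 = 4*15036 + 2413
15036 = 6*2413 + 558
2413 = 4*558 + 181
558 = 3*181 + 15
181 = 12*15 + 1
15 = 15*1 + 0  (stop)
So 202707/62557 = [3; 4, 6, 4, 3, 12, 15].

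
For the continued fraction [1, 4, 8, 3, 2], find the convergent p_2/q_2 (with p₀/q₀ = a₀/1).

41/33

Using pₖ = aₖpₖ₋₁ + pₖ₋₂, qₖ = aₖqₖ₋₁ + qₖ₋₂ (with p₋₁=1, p₋₂=0, q₋₁=0, q₋₂=1):
  k=0: a=1, p=1, q=1
  k=1: a=4, p=5, q=4
  k=2: a=8, p=41, q=33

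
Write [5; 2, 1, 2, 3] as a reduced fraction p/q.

145/27

Using pₖ = aₖpₖ₋₁ + pₖ₋₂ and qₖ = aₖqₖ₋₁ + qₖ₋₂:
  k=0: a=5, p=5, q=1
  k=1: a=2, p=11, q=2
  k=2: a=1, p=16, q=3
  k=3: a=2, p=43, q=8
  k=4: a=3, p=145, q=27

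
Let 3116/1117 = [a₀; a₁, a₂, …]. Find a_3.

1

3116 = 2·1117 + 882   →  a_0 = 2
1117 = 1·882 + 235   →  a_1 = 1
882 = 3·235 + 177   →  a_2 = 3
235 = 1·177 + 58   →  a_3 = 1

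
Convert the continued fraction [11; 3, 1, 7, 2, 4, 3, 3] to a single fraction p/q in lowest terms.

35439/3148

Fold from the inside: start with 3/1.
  3 + 1/3 = 10/3
  4 + 3/10 = 43/10
  2 + 10/43 = 96/43
  7 + 43/96 = 715/96
  1 + 96/715 = 811/715
  3 + 715/811 = 3148/811
  11 + 811/3148 = 35439/3148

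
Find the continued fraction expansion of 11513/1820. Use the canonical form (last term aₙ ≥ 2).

[6; 3, 14, 2, 6, 3]

11513 = 6*1820 + 593
1820 = 3*593 + 41
593 = 14*41 + 19
41 = 2*19 + 3
19 = 6*3 + 1
3 = 3*1 + 0  (stop)
So 11513/1820 = [6; 3, 14, 2, 6, 3].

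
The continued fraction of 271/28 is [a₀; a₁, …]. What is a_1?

1

271 = 9·28 + 19   →  a_0 = 9
28 = 1·19 + 9   →  a_1 = 1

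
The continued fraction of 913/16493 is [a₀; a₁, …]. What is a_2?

15

913 = 0·16493 + 913   →  a_0 = 0
16493 = 18·913 + 59   →  a_1 = 18
913 = 15·59 + 28   →  a_2 = 15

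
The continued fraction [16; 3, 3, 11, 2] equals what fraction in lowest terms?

3847/236

Using pₖ = aₖpₖ₋₁ + pₖ₋₂ and qₖ = aₖqₖ₋₁ + qₖ₋₂:
  k=0: a=16, p=16, q=1
  k=1: a=3, p=49, q=3
  k=2: a=3, p=163, q=10
  k=3: a=11, p=1842, q=113
  k=4: a=2, p=3847, q=236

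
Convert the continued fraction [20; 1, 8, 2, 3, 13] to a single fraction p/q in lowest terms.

18324/877

Fold from the inside: start with 13/1.
  3 + 1/13 = 40/13
  2 + 13/40 = 93/40
  8 + 40/93 = 784/93
  1 + 93/784 = 877/784
  20 + 784/877 = 18324/877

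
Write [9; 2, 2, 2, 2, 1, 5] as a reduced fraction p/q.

2203/234

Fold from the inside: start with 5/1.
  1 + 1/5 = 6/5
  2 + 5/6 = 17/6
  2 + 6/17 = 40/17
  2 + 17/40 = 97/40
  2 + 40/97 = 234/97
  9 + 97/234 = 2203/234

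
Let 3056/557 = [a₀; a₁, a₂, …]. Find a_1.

3056 = 5·557 + 271   →  a_0 = 5
557 = 2·271 + 15   →  a_1 = 2

2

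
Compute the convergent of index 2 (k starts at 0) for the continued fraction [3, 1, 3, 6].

15/4

Using pₖ = aₖpₖ₋₁ + pₖ₋₂, qₖ = aₖqₖ₋₁ + qₖ₋₂ (with p₋₁=1, p₋₂=0, q₋₁=0, q₋₂=1):
  k=0: a=3, p=3, q=1
  k=1: a=1, p=4, q=1
  k=2: a=3, p=15, q=4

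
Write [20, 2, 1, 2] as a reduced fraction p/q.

163/8

Fold from the inside: start with 2/1.
  1 + 1/2 = 3/2
  2 + 2/3 = 8/3
  20 + 3/8 = 163/8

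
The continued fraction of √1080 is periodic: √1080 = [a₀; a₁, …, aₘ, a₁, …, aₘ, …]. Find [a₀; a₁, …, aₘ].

a₀ = ⌊√1080⌋ = 32.

[32; 1, 6, 3, 6, 1, 64]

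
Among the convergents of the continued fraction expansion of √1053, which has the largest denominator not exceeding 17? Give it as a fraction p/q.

√1053 = [32; 2, 4, 2, 64, …] (period length 4).
Convergents:
  p_0/q_0 = 32/1
  p_1/q_1 = 65/2
  p_2/q_2 = 292/9
  p_3/q_3 = 649/20
q_2 = 9 ≤ 17 < 20 = q_3, so the answer is 292/9.

292/9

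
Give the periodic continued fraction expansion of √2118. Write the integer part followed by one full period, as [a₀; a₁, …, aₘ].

[46; 46, 92]

a₀ = ⌊√2118⌋ = 46.
With m₀=0, d₀=1 and mₖ₊₁ = dₖaₖ − mₖ, dₖ₊₁ = (n − mₖ₊₁²)/dₖ, aₖ₊₁ = ⌊(a₀+mₖ₊₁)/dₖ₊₁⌋:
  k=1: m=46, d=2, a=46
  k=2: m=46, d=1, a=92
d=1 and a=2a₀=92 at k=2, so the next step gives (m, d) = (46, 2) again — its k=1 value — and the period has length 2.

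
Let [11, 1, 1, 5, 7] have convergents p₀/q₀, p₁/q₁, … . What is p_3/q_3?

127/11

Using pₖ = aₖpₖ₋₁ + pₖ₋₂, qₖ = aₖqₖ₋₁ + qₖ₋₂ (with p₋₁=1, p₋₂=0, q₋₁=0, q₋₂=1):
  k=0: a=11, p=11, q=1
  k=1: a=1, p=12, q=1
  k=2: a=1, p=23, q=2
  k=3: a=5, p=127, q=11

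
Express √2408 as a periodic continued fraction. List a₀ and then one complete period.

a₀ = ⌊√2408⌋ = 49.
With m₀=0, d₀=1 and mₖ₊₁ = dₖaₖ − mₖ, dₖ₊₁ = (n − mₖ₊₁²)/dₖ, aₖ₊₁ = ⌊(a₀+mₖ₊₁)/dₖ₊₁⌋:
  k=1: m=49, d=7, a=14
  k=2: m=49, d=1, a=98
d=1 and a=2a₀=98 at k=2, so the next step gives (m, d) = (49, 7) again — its k=1 value — and the period has length 2.

[49; 14, 98]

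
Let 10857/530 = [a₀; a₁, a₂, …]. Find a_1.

2

10857 = 20·530 + 257   →  a_0 = 20
530 = 2·257 + 16   →  a_1 = 2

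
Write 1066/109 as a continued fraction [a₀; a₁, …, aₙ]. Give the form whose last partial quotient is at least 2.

[9; 1, 3, 1, 1, 5, 2]

1066 = 9×109 + 85
109 = 1×85 + 24
85 = 3×24 + 13
24 = 1×13 + 11
13 = 1×11 + 2
11 = 5×2 + 1
2 = 2×1 + 0  (stop)
So 1066/109 = [9; 1, 3, 1, 1, 5, 2].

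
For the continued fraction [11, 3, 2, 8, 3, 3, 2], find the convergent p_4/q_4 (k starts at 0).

Using pₖ = aₖpₖ₋₁ + pₖ₋₂, qₖ = aₖqₖ₋₁ + qₖ₋₂ (with p₋₁=1, p₋₂=0, q₋₁=0, q₋₂=1):
  k=0: a=11, p=11, q=1
  k=1: a=3, p=34, q=3
  k=2: a=2, p=79, q=7
  k=3: a=8, p=666, q=59
  k=4: a=3, p=2077, q=184

2077/184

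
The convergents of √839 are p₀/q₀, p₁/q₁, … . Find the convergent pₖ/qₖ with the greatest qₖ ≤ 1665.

√839 = [28; 1, 27, 1, 56, …] (period length 4).
Convergents:
  p_0/q_0 = 28/1
  p_1/q_1 = 29/1
  p_2/q_2 = 811/28
  p_3/q_3 = 840/29
  p_4/q_4 = 47851/1652
  p_5/q_5 = 48691/1681
q_4 = 1652 ≤ 1665 < 1681 = q_5, so the answer is 47851/1652.

47851/1652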